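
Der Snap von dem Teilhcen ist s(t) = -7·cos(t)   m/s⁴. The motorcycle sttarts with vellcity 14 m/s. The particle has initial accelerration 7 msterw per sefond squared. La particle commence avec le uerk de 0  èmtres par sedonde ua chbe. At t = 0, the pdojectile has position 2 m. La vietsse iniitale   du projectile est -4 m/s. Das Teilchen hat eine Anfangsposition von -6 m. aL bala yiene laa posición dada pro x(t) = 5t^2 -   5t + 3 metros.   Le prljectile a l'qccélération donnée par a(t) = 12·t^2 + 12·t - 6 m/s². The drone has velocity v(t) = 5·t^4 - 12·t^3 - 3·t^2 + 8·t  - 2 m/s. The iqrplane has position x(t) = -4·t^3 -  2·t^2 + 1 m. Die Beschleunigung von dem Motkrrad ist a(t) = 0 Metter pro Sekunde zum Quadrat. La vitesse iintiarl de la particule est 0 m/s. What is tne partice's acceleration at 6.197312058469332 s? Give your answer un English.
We need to integrate our snap equation s(t) = -7·cos(t) 2 times. Taking ∫s(t)dt and applying j(0) = 0, we find j(t) = -7·sin(t). The integral of jerk, with a(0) = 7, gives acceleration: a(t) = 7·cos(t). From the given acceleration equation a(t) = 7·cos(t), we substitute t = 6.197312058469332 to get a = 6.97420610470235.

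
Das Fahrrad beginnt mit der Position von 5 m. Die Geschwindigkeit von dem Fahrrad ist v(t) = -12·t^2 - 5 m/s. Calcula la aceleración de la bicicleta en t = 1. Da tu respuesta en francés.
Nous devons dériver notre équation de la vitesse v(t) = -12·t^2 - 5 1 fois. En prenant d/dt de v(t), nous trouvons a(t) = -24·t. De l'équation de l'accélération a(t) = -24·t, nous substituons t = 1 pour obtenir a = -24.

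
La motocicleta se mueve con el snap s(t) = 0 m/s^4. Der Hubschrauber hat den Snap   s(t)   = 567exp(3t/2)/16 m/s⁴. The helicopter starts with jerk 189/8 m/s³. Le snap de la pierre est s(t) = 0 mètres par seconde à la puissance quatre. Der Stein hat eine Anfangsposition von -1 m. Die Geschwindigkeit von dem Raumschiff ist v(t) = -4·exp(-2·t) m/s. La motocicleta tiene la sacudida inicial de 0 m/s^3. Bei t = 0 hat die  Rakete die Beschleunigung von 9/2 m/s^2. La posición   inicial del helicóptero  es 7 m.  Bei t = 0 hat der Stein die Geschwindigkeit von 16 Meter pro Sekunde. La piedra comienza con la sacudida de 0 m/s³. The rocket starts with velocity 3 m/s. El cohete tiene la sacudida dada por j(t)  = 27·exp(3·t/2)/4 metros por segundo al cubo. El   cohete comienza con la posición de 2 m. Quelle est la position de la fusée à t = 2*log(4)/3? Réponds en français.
Nous devons trouver l'intégrale de notre équation du jerk j(t) = 27·exp(3·t/2)/4 3 fois. La primitive du jerk, avec a(0) = 9/2, donne l'accélération: a(t) = 9·exp(3·t/2)/2. L'intégrale de l'accélération est la vitesse. En utilisant v(0) = 3, nous obtenons v(t) = 3·exp(3·t/2). En intégrant la vitesse et en utilisant la condition initiale x(0) = 2, nous obtenons x(t) = 2·exp(3·t/2). Nous avons la position x(t) = 2·exp(3·t/2). En substituant t = 2*log(4)/3: x(2*log(4)/3) = 8.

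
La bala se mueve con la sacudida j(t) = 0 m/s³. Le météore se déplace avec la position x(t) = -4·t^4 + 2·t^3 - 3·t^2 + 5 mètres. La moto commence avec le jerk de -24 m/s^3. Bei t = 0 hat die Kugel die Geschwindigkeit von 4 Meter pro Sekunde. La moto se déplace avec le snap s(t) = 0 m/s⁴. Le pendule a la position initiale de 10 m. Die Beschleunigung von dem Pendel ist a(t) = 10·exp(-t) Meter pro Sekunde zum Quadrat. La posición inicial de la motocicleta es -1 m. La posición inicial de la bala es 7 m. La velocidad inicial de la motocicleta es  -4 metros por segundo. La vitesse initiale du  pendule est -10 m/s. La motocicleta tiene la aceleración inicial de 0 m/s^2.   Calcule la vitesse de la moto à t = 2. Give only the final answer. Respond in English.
The velocity at t = 2 is v = -52.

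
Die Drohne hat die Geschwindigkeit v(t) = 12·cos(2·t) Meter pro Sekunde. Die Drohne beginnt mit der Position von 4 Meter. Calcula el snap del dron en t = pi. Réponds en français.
Pour résoudre ceci, nous devons prendre 3 dérivées de notre équation de la vitesse v(t) = 12·cos(2·t). La dérivée de la vitesse donne l'accélération: a(t) = -24·sin(2·t). En dérivant l'accélération, nous obtenons le jerk: j(t) = -48·cos(2·t). La dérivée du jerk donne le snap: s(t) = 96·sin(2·t). De l'équation du snap s(t) = 96·sin(2·t), nous substituons t = pi pour obtenir s = 0.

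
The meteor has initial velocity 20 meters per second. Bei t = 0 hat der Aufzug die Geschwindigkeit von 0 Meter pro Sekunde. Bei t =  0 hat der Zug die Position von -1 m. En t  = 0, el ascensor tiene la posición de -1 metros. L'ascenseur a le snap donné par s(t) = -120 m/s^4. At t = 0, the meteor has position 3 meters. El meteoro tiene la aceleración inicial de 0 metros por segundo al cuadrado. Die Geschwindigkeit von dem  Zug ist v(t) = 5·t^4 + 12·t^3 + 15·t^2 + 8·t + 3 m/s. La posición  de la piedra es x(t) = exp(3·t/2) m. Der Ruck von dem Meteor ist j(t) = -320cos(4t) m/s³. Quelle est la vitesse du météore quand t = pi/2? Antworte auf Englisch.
We must find the antiderivative of our jerk equation j(t) = -320·cos(4·t) 2 times. The integral of jerk is acceleration. Using a(0) = 0, we get a(t) = -80·sin(4·t). The antiderivative of acceleration is velocity. Using v(0) = 20, we get v(t) = 20·cos(4·t). We have velocity v(t) = 20·cos(4·t). Substituting t = pi/2: v(pi/2) = 20.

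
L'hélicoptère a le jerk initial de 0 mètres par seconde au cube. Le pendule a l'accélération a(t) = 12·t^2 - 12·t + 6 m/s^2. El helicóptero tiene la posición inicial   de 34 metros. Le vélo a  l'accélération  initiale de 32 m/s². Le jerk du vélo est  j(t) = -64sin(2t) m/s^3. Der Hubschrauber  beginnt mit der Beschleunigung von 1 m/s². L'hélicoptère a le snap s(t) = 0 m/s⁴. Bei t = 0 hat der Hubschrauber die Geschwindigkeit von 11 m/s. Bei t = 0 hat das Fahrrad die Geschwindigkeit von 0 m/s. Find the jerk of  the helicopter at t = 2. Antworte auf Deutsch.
Wir müssen die Stammfunktion unserer Gleichung für den Snap s(t) = 0 1-mal finden. Die Stammfunktion von dem Snap, mit j(0) = 0, ergibt den Ruck: j(t) = 0. Aus der Gleichung für den Ruck j(t) = 0, setzen wir t = 2 ein und erhalten j = 0.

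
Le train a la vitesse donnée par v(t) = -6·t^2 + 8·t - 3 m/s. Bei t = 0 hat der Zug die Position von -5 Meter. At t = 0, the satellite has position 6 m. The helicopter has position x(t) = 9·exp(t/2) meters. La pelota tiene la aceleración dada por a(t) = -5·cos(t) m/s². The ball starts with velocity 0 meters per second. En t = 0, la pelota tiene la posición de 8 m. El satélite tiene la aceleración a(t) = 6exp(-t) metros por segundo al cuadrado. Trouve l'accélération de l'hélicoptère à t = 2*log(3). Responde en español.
Debemos derivar nuestra ecuación de la posición x(t) = 9·exp(t/2) 2 veces. Tomando d/dt de x(t), encontramos v(t) = 9·exp(t/2)/2. Derivando la velocidad, obtenemos la aceleración: a(t) = 9·exp(t/2)/4. Usando a(t) = 9·exp(t/2)/4 y sustituyendo t = 2*log(3), encontramos a = 27/4.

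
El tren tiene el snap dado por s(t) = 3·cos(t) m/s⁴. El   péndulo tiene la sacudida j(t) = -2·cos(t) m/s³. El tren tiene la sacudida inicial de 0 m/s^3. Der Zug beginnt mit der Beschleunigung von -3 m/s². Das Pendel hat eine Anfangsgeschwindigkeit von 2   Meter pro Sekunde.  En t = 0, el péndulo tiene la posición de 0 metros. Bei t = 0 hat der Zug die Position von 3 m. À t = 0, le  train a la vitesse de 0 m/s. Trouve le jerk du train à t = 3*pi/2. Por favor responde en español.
Debemos encontrar la antiderivada de nuestra ecuación del snap s(t) = 3·cos(t) 1 vez. Tomando ∫s(t)dt y aplicando j(0) = 0, encontramos j(t) = 3·sin(t). De la ecuación de la sacudida j(t) = 3·sin(t), sustituimos t = 3*pi/2 para obtener j = -3.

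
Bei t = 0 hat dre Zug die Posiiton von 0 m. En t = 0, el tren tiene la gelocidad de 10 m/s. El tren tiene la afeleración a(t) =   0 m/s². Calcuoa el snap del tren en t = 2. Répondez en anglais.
Starting from acceleration a(t) = 0, we take 2 derivatives. The derivative of acceleration gives jerk: j(t) = 0. Differentiating jerk, we get snap: s(t) = 0. Using s(t) = 0 and substituting t = 2, we find s = 0.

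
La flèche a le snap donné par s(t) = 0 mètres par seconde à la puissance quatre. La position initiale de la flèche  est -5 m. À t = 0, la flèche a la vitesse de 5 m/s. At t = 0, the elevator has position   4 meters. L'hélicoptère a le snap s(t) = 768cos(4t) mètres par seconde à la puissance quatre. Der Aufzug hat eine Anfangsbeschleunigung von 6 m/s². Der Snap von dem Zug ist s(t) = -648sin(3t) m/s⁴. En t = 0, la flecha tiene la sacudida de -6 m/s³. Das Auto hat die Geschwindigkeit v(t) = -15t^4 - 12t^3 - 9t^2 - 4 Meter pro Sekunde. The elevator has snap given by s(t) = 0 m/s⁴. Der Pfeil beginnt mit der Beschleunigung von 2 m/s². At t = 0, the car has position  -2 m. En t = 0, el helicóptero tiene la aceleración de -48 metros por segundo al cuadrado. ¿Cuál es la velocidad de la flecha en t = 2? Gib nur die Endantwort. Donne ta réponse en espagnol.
La velocidad en t = 2 es v = -3.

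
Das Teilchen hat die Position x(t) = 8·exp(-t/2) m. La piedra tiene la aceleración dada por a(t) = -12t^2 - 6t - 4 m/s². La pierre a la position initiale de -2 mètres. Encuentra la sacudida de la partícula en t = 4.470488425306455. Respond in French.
Pour résoudre ceci, nous devons prendre 3 dérivées de notre équation de la position x(t) = 8·exp(-t/2). La dérivée de la position donne la vitesse: v(t) = -4·exp(-t/2). En prenant d/dt de v(t), nous trouvons a(t) = 2·exp(-t/2). La dérivée de l'accélération donne le jerk: j(t) = -exp(-t/2). Nous avons le jerk j(t) = -exp(-t/2). En substituant t = 4.470488425306455: j(4.470488425306455) = -0.106966004211445.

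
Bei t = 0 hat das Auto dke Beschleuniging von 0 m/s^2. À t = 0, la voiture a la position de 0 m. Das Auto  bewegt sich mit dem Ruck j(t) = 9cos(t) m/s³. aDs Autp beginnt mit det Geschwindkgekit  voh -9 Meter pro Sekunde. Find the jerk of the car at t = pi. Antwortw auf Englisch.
Using j(t) = 9·cos(t) and substituting t = pi, we find j = -9.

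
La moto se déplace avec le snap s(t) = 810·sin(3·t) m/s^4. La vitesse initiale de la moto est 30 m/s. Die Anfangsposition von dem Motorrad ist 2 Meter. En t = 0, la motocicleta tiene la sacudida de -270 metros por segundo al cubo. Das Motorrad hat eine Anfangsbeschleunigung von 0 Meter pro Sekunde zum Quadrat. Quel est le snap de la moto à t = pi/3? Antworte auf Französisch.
Nous avons le snap s(t) = 810·sin(3·t). En substituant t = pi/3: s(pi/3) = 0.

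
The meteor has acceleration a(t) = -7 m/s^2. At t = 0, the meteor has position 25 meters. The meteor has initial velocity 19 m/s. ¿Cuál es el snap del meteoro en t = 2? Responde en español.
Partiendo de la aceleración a(t) = -7, tomamos 2 derivadas. Tomando d/dt de a(t), encontramos j(t) = 0. Derivando la sacudida, obtenemos el snap: s(t) = 0. Usando s(t) = 0 y sustituyendo t = 2, encontramos s = 0.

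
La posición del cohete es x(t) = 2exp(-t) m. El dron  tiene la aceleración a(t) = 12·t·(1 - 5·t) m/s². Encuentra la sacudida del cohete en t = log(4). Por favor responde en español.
Debemos derivar nuestra ecuación de la posición x(t) = 2·exp(-t) 3 veces. Tomando d/dt de x(t), encontramos v(t) = -2·exp(-t). Derivando la velocidad, obtenemos la aceleración: a(t) = 2·exp(-t). Derivando la aceleración, obtenemos la sacudida: j(t) = -2·exp(-t). Tenemos la sacudida j(t) = -2·exp(-t). Sustituyendo t = log(4): j(log(4)) = -1/2.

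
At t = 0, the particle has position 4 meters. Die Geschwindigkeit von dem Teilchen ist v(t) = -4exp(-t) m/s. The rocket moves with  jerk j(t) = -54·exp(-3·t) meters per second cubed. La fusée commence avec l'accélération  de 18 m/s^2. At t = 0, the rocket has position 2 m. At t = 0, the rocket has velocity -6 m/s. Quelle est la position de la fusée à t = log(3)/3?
Nous devons intégrer notre équation du jerk j(t) = -54·exp(-3·t) 3 fois. L'intégrale du jerk est l'accélération. En utilisant a(0) = 18, nous obtenons a(t) = 18·exp(-3·t). En intégrant l'accélération et en utilisant la condition initiale v(0) = -6, nous obtenons v(t) = -6·exp(-3·t). L'intégrale de la vitesse est la position. En utilisant x(0) = 2, nous obtenons x(t) = 2·exp(-3·t). En utilisant x(t) = 2·exp(-3·t) et en substituant t = log(3)/3, nous trouvons x = 2/3.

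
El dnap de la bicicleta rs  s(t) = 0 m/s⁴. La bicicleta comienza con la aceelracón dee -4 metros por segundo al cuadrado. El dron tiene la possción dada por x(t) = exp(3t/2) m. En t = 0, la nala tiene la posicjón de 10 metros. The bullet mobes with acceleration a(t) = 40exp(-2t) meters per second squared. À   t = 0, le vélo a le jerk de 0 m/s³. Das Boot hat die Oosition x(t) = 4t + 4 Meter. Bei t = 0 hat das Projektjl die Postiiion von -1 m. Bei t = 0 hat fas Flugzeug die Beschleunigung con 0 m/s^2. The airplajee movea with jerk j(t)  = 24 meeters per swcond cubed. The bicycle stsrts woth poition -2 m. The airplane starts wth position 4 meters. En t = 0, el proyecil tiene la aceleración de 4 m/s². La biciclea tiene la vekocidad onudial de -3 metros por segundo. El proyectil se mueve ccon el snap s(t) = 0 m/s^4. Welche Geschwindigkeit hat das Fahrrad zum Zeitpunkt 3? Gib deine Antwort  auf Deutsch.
Wir müssen die Stammfunktion unserer Gleichung für den Snap s(t) = 0 3-mal finden. Die Stammfunktion von dem Snap, mit j(0) = 0, ergibt den Ruck: j(t) = 0. Durch Integration von dem Ruck und Verwendung der Anfangsbedingung a(0) = -4, erhalten wir a(t) = -4. Mit ∫a(t)dt und Anwendung von v(0) = -3, finden wir v(t) = -4·t - 3. Wir haben die Geschwindigkeit v(t) = -4·t - 3. Durch Einsetzen von t = 3: v(3) = -15.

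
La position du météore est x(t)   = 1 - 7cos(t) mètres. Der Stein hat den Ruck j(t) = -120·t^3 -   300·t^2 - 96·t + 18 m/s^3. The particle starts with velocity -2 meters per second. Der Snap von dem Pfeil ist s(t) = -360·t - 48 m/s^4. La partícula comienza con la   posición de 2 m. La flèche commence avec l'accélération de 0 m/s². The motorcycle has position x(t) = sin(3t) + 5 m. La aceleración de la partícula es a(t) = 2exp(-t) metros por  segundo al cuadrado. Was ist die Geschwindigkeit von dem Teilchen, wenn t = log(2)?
Wir müssen unsere Gleichung für die Beschleunigung a(t) = 2·exp(-t) 1-mal integrieren. Das Integral von der Beschleunigung ist die Geschwindigkeit. Mit v(0) = -2 erhalten wir v(t) = -2·exp(-t). Mit v(t) = -2·exp(-t) und Einsetzen von t = log(2), finden wir v = -1.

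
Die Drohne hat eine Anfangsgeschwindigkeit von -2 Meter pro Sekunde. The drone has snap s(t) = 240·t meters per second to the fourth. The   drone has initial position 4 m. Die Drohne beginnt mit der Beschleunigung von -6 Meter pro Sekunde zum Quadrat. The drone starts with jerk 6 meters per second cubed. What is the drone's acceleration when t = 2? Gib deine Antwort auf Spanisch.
Partiendo del snap s(t) = 240·t, tomamos 2 integrales. Integrando el snap y usando la condición inicial j(0) = 6, obtenemos j(t) = 120·t^2 + 6. La integral de la sacudida, con a(0) = -6, da la aceleración: a(t) = 40·t^3 + 6·t - 6. Tenemos la aceleración a(t) = 40·t^3 + 6·t - 6. Sustituyendo t = 2: a(2) = 326.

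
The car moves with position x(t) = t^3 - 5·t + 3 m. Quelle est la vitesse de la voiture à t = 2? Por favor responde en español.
Debemos derivar nuestra ecuación de la posición x(t) = t^3 - 5·t + 3 1 vez. Tomando d/dt de x(t), encontramos v(t) = 3·t^2 - 5. Tenemos la velocidad v(t) = 3·t^2 - 5. Sustituyendo t = 2: v(2) = 7.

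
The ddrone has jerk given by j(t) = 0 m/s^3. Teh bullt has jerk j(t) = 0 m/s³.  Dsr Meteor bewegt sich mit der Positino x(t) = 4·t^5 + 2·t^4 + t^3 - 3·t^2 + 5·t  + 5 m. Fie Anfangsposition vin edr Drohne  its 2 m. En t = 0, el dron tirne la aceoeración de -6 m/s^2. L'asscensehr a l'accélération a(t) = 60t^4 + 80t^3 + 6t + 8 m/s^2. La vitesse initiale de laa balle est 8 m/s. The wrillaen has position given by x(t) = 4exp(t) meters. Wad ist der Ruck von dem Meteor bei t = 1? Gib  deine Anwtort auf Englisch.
We must differentiate our position equation x(t) = 4·t^5 + 2·t^4 + t^3 - 3·t^2 + 5·t + 5 3 times. Differentiating position, we get velocity: v(t) = 20·t^4 + 8·t^3 + 3·t^2 - 6·t + 5. The derivative of velocity gives acceleration: a(t) = 80·t^3 + 24·t^2 + 6·t - 6. Differentiating acceleration, we get jerk: j(t) = 240·t^2 + 48·t + 6. We have jerk j(t) = 240·t^2 + 48·t + 6. Substituting t = 1: j(1) = 294.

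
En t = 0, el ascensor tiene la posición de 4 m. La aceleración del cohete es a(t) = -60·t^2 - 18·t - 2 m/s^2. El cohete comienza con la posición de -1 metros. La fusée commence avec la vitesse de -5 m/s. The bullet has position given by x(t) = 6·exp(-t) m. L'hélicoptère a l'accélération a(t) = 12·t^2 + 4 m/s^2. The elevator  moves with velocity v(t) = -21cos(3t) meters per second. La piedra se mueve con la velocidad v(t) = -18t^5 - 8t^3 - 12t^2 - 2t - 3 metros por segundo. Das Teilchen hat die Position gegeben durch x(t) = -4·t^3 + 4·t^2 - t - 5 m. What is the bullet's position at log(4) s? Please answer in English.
We have position x(t) = 6·exp(-t). Substituting t = log(4): x(log(4)) = 3/2.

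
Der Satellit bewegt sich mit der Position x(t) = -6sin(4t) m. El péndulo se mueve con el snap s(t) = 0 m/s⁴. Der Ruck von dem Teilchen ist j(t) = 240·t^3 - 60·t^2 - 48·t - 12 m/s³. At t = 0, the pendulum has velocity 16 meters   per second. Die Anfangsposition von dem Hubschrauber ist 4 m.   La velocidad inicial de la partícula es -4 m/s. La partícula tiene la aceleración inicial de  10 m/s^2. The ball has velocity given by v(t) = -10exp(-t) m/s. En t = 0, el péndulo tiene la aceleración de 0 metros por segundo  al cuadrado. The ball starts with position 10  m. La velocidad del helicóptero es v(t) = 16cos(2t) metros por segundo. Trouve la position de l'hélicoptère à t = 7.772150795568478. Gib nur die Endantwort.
La réponse est 5.30345630183730.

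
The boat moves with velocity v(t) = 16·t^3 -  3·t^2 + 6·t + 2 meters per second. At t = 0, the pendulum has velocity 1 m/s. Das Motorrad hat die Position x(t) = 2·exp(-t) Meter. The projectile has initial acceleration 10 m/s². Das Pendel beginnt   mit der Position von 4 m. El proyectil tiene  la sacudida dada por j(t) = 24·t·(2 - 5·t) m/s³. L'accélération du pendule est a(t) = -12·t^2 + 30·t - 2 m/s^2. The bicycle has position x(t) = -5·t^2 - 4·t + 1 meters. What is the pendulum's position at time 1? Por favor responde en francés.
Pour résoudre ceci, nous devons prendre 2 primitives de notre équation de l'accélération a(t) = -12·t^2 + 30·t - 2. La primitive de l'accélération, avec v(0) = 1, donne la vitesse: v(t) = -4·t^3 + 15·t^2 - 2·t + 1. En intégrant la vitesse et en utilisant la condition initiale x(0) = 4, nous obtenons x(t) = -t^4 + 5·t^3 - t^2 + t + 4. De l'équation de la position x(t) = -t^4 + 5·t^3 - t^2 + t + 4, nous substituons t = 1 pour obtenir x = 8.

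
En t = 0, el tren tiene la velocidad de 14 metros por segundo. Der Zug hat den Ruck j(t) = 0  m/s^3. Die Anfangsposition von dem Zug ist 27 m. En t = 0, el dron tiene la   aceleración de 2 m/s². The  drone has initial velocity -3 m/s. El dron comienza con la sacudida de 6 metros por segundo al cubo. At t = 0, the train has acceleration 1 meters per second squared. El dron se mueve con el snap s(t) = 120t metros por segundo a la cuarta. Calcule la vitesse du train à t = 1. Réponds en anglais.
To solve this, we need to take 2 integrals of our jerk equation j(t) = 0. The antiderivative of jerk, with a(0) = 1, gives acceleration: a(t) = 1. Integrating acceleration and using the initial condition v(0) = 14, we get v(t) = t + 14. We have velocity v(t) = t + 14. Substituting t = 1: v(1) = 15.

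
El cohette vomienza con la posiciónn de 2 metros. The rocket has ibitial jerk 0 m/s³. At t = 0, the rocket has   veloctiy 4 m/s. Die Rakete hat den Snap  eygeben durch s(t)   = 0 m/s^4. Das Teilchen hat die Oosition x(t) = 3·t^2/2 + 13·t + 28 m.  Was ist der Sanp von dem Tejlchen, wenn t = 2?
Um dies zu lösen, müssen wir 4 Ableitungen unserer Gleichung für die Position x(t) = 3·t^2/2 + 13·t + 28 nehmen. Durch Ableiten von der Position erhalten wir die Geschwindigkeit: v(t) = 3·t + 13. Durch Ableiten von der Geschwindigkeit erhalten wir die Beschleunigung: a(t) = 3. Durch Ableiten von der Beschleunigung erhalten wir den Ruck: j(t) = 0. Durch Ableiten von dem Ruck erhalten wir den Snap: s(t) = 0. Wir haben den Snap s(t) = 0. Durch Einsetzen von t = 2: s(2) = 0.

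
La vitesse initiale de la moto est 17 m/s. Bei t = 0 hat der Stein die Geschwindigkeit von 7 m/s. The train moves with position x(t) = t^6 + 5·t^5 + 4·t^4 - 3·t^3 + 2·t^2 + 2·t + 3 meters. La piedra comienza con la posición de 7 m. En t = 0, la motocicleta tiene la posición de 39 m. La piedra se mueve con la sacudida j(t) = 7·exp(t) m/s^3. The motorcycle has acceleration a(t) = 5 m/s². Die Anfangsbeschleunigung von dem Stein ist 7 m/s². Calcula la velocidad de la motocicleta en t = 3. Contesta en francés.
En partant de l'accélération a(t) = 5, nous prenons 1 intégrale. L'intégrale de l'accélération est la vitesse. En utilisant v(0) = 17, nous obtenons v(t) = 5·t + 17. En utilisant v(t) = 5·t + 17 et en substituant t = 3, nous trouvons v = 32.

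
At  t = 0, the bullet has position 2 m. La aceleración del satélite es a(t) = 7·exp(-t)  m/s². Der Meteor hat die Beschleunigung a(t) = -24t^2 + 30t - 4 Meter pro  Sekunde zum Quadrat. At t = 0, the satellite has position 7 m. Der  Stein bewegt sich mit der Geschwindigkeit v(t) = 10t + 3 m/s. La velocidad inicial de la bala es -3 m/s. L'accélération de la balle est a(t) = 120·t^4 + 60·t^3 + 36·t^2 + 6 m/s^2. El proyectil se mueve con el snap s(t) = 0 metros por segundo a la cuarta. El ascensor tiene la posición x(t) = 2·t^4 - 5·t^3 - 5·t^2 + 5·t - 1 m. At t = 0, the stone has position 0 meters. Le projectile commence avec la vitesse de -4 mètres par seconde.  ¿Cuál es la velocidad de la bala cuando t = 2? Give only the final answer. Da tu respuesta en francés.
La vitesse à t = 2 est v = 1113.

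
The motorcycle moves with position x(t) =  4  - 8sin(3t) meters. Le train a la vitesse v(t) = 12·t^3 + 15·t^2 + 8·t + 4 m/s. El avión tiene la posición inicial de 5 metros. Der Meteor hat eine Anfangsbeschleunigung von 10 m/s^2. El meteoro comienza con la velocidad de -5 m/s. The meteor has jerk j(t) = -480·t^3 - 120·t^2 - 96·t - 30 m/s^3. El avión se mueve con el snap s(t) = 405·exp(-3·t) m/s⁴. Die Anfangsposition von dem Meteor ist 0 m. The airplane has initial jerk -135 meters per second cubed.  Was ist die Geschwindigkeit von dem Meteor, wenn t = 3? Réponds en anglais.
We must find the antiderivative of our jerk equation j(t) = -480·t^3 - 120·t^2 - 96·t - 30 2 times. Integrating jerk and using the initial condition a(0) = 10, we get a(t) = -120·t^4 - 40·t^3 - 48·t^2 - 30·t + 10. Integrating acceleration and using the initial condition v(0) = -5, we get v(t) = -24·t^5 - 10·t^4 - 16·t^3 - 15·t^2 + 10·t - 5. From the given velocity equation v(t) = -24·t^5 - 10·t^4 - 16·t^3 - 15·t^2 + 10·t - 5, we substitute t = 3 to get v = -7184.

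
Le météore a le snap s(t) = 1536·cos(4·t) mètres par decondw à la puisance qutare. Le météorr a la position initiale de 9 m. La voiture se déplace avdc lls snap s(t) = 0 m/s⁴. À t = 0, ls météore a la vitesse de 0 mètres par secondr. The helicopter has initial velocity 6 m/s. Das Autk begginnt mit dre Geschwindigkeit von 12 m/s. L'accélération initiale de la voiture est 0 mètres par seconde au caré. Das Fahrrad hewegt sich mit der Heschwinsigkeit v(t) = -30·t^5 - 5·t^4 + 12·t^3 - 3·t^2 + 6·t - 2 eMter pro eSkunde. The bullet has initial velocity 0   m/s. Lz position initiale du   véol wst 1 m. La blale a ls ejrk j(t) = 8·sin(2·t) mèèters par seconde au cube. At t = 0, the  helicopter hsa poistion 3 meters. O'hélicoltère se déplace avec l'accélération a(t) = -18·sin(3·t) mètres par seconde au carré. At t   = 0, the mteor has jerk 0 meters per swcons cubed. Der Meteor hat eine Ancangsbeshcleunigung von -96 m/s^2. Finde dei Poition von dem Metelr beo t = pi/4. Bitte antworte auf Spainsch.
Partiendo del snap s(t) = 1536·cos(4·t), tomamos 4 antiderivadas. La integral del snap es la sacudida. Usando j(0) = 0, obtenemos j(t) = 384·sin(4·t). La antiderivada de la sacudida es la aceleración. Usando a(0) = -96, obtenemos a(t) = -96·cos(4·t). Integrando la aceleración y usando la condición inicial v(0) = 0, obtenemos v(t) = -24·sin(4·t). Integrando la velocidad y usando la condición inicial x(0) = 9, obtenemos x(t) = 6·cos(4·t) + 3. Usando x(t) = 6·cos(4·t) + 3 y sustituyendo t = pi/4, encontramos x = -3.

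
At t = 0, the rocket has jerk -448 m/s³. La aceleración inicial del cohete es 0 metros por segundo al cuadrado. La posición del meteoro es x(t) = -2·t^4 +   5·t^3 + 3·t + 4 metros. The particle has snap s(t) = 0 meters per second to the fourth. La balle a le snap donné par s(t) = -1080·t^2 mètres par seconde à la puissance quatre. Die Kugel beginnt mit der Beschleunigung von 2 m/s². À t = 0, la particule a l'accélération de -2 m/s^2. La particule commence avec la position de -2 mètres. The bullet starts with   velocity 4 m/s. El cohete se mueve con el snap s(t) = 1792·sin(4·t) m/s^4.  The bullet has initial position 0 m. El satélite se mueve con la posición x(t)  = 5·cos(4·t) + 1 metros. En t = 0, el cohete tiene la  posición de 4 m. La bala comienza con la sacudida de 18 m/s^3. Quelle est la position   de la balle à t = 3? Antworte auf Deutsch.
Ausgehend von dem Snap s(t) = -1080·t^2, nehmen wir 4 Integrale. Die Stammfunktion von dem Snap ist der Ruck. Mit j(0) = 18 erhalten wir j(t) = 18 - 360·t^3. Die Stammfunktion von dem Ruck ist die Beschleunigung. Mit a(0) = 2 erhalten wir a(t) = -90·t^4 + 18·t + 2. Die Stammfunktion von der Beschleunigung, mit v(0) = 4, ergibt die Geschwindigkeit: v(t) = -18·t^5 + 9·t^2 + 2·t + 4. Durch Integration von der Geschwindigkeit und Verwendung der Anfangsbedingung x(0) = 0, erhalten wir x(t) = -3·t^6 + 3·t^3 + t^2 + 4·t. Wir haben die Position x(t) = -3·t^6 + 3·t^3 + t^2 + 4·t. Durch Einsetzen von t = 3: x(3) = -2085.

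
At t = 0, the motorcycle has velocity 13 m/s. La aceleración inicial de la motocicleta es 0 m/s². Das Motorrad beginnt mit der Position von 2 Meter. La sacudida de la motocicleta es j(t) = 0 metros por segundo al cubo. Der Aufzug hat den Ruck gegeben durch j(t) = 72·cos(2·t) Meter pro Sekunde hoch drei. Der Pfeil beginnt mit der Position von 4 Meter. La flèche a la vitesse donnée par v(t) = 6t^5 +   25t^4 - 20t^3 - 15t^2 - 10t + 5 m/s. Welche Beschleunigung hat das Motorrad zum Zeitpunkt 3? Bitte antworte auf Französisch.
En partant du jerk j(t) = 0, nous prenons 1 intégrale. La primitive du jerk est l'accélération. En utilisant a(0) = 0, nous obtenons a(t) = 0. En utilisant a(t) = 0 et en substituant t = 3, nous trouvons a = 0.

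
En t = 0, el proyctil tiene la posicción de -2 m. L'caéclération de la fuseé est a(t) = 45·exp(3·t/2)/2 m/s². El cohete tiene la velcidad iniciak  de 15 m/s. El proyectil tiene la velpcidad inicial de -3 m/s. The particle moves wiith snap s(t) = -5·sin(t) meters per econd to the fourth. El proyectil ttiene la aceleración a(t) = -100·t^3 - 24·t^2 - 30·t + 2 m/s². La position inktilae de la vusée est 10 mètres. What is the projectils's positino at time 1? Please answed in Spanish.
Para resolver esto, necesitamos tomar 2 integrales de nuestra ecuación de la aceleración a(t) = -100·t^3 - 24·t^2 - 30·t + 2. Integrando la aceleración y usando la condición inicial v(0) = -3, obtenemos v(t) = -25·t^4 - 8·t^3 - 15·t^2 + 2·t - 3. La antiderivada de la velocidad es la posición. Usando x(0) = -2, obtenemos x(t) = -5·t^5 - 2·t^4 - 5·t^3 + t^2 - 3·t - 2. Usando x(t) = -5·t^5 - 2·t^4 - 5·t^3 + t^2 - 3·t - 2 y sustituyendo t = 1, encontramos x = -16.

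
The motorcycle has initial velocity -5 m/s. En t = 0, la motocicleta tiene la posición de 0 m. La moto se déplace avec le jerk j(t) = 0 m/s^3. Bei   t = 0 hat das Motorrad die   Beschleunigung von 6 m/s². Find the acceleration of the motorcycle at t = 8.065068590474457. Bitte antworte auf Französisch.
En partant du jerk j(t) = 0, nous prenons 1 primitive. L'intégrale du jerk est l'accélération. En utilisant a(0) = 6, nous obtenons a(t) = 6. En utilisant a(t) = 6 et en substituant t = 8.065068590474457, nous trouvons a = 6.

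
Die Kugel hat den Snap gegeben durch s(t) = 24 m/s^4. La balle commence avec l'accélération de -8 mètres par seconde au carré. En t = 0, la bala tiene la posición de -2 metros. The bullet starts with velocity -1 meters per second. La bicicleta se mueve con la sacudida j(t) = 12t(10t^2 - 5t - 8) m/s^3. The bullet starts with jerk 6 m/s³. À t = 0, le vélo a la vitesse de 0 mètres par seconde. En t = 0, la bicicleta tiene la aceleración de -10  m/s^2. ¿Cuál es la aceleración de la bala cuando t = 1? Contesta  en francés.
Nous devons trouver la primitive de notre équation du snap s(t) = 24 2 fois. La primitive du snap est le jerk. En utilisant j(0) = 6, nous obtenons j(t) = 24·t + 6. La primitive du jerk est l'accélération. En utilisant a(0) = -8, nous obtenons a(t) = 12·t^2 + 6·t - 8. De l'équation de l'accélération a(t) = 12·t^2 + 6·t - 8, nous substituons t = 1 pour obtenir a = 10.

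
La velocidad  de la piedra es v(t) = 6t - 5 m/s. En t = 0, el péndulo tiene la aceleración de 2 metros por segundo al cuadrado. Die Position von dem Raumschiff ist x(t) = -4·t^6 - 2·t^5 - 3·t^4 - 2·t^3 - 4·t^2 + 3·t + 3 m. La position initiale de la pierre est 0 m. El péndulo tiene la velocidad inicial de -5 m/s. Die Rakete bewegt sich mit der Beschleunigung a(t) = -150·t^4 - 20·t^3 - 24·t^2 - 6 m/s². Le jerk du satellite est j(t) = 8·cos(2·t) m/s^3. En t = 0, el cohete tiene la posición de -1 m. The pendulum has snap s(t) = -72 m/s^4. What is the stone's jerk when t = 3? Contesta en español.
Debemos derivar nuestra ecuación de la velocidad v(t) = 6·t - 5 2 veces. Tomando d/dt de v(t), encontramos a(t) = 6. Tomando d/dt de a(t), encontramos j(t) = 0. De la ecuación de la sacudida j(t) = 0, sustituimos t = 3 para obtener j = 0.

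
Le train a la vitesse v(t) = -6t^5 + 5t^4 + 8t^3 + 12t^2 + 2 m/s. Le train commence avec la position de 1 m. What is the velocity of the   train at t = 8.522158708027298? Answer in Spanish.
Tenemos la velocidad v(t) = -6·t^5 + 5·t^4 + 8·t^3 + 12·t^2 + 2. Sustituyendo t = 8.522158708027298: v(8.522158708027298) = -237512.829717553.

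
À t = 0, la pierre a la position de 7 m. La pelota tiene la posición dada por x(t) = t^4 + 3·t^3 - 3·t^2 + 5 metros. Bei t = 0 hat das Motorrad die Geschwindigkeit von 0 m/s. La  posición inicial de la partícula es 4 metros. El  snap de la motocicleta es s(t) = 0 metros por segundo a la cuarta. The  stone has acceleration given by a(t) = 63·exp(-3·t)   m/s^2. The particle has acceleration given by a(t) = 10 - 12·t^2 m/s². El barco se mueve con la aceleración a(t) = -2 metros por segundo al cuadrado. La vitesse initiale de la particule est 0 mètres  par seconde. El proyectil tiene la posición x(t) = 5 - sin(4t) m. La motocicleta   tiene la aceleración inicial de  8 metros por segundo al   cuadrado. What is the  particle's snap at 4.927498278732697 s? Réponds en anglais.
We must differentiate our acceleration equation a(t) = 10 - 12·t^2 2 times. Differentiating acceleration, we get jerk: j(t) = -24·t. The derivative of jerk gives snap: s(t) = -24. From the given snap equation s(t) = -24, we substitute t = 4.927498278732697 to get s = -24.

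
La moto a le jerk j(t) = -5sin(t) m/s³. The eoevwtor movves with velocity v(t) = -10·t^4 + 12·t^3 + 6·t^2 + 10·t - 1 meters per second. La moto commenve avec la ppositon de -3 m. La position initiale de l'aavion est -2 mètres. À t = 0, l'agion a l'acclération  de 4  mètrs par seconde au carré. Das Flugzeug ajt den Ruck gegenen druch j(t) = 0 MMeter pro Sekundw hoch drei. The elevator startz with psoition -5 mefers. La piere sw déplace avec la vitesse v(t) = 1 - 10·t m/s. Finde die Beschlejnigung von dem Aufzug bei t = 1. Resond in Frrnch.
Pour résoudre ceci, nous devons prendre 1 dérivée de notre équation de la vitesse v(t) = -10·t^4 + 12·t^3 + 6·t^2 + 10·t - 1. La dérivée de la vitesse donne l'accélération: a(t) = -40·t^3 + 36·t^2 + 12·t + 10. En utilisant a(t) = -40·t^3 + 36·t^2 + 12·t + 10 et en substituant t = 1, nous trouvons a = 18.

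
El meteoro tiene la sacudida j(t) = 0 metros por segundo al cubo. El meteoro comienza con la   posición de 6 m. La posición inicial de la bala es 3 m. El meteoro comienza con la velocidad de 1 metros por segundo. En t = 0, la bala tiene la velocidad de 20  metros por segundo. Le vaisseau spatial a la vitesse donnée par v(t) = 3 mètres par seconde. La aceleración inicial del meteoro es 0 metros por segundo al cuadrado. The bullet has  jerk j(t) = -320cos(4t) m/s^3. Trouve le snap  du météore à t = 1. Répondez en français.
Nous devons dériver notre équation du jerk j(t) = 0 1 fois. En dérivant le jerk, nous obtenons le snap: s(t) = 0. Nous avons le snap s(t) = 0. En substituant t = 1: s(1) = 0.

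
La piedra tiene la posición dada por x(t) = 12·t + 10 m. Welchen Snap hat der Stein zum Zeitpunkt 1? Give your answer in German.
Um dies zu lösen, müssen wir 4 Ableitungen unserer Gleichung für die Position x(t) = 12·t + 10 nehmen. Durch Ableiten von der Position erhalten wir die Geschwindigkeit: v(t) = 12. Mit d/dt von v(t) finden wir a(t) = 0. Durch Ableiten von der Beschleunigung erhalten wir den Ruck: j(t) = 0. Die Ableitung von dem Ruck ergibt den Snap: s(t) = 0. Mit s(t) = 0 und Einsetzen von t = 1, finden wir s = 0.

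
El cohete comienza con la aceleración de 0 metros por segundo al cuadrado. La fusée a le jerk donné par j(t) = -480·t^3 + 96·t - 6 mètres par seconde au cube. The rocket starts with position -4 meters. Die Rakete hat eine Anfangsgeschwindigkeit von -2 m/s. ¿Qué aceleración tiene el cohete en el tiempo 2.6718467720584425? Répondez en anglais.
To solve this, we need to take 1 antiderivative of our jerk equation j(t) = -480·t^3 + 96·t - 6. The integral of jerk is acceleration. Using a(0) = 0, we get a(t) = 6·t·(-20·t^3 + 8·t - 1). Using a(t) = 6·t·(-20·t^3 + 8·t - 1) and substituting t = 2.6718467720584425, we find a = -5788.80653635492.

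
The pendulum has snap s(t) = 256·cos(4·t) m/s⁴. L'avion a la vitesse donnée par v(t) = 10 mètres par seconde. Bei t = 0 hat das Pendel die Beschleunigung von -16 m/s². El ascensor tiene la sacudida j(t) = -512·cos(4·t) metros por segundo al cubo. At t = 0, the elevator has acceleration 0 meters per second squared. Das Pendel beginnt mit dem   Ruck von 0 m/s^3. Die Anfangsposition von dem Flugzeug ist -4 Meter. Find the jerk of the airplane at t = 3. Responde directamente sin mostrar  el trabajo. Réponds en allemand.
Der Ruck bei t = 3 ist j = 0.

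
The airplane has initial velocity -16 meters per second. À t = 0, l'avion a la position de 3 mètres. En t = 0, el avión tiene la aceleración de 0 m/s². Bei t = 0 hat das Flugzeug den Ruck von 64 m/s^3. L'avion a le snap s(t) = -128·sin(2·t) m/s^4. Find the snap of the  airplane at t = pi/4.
We have snap s(t) = -128·sin(2·t). Substituting t = pi/4: s(pi/4) = -128.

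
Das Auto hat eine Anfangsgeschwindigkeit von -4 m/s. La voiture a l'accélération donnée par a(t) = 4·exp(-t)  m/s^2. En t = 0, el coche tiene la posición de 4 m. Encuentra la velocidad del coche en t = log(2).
Necesitamos integrar nuestra ecuación de la aceleración a(t) = 4·exp(-t) 1 vez. La integral de la aceleración, con v(0) = -4, da la velocidad: v(t) = -4·exp(-t). Tenemos la velocidad v(t) = -4·exp(-t). Sustituyendo t = log(2): v(log(2)) = -2.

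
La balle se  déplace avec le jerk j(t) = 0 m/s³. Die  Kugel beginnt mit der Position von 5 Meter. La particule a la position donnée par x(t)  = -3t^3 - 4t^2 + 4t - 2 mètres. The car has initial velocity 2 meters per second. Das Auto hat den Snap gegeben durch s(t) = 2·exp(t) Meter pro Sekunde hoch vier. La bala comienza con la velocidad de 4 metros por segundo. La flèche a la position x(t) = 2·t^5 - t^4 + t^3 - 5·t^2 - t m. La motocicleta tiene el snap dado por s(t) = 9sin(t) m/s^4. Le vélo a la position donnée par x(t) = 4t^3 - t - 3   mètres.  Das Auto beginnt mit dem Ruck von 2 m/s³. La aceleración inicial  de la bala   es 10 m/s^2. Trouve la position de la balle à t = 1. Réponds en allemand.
Wir müssen unsere Gleichung für den Ruck j(t) = 0 3-mal integrieren. Durch Integration von dem Ruck und Verwendung der Anfangsbedingung a(0) = 10, erhalten wir a(t) = 10. Die Stammfunktion von der Beschleunigung, mit v(0) = 4, ergibt die Geschwindigkeit: v(t) = 10·t + 4. Das Integral von der Geschwindigkeit ist die Position. Mit x(0) = 5 erhalten wir x(t) = 5·t^2 + 4·t + 5. Aus der Gleichung für die Position x(t) = 5·t^2 + 4·t + 5, setzen wir t = 1 ein und erhalten x = 14.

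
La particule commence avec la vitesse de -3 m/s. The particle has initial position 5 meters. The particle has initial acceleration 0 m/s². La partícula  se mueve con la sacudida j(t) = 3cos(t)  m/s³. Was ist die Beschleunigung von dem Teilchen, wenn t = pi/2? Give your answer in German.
Wir müssen unsere Gleichung für den Ruck j(t) = 3·cos(t) 1-mal integrieren. Mit ∫j(t)dt und Anwendung von a(0) = 0, finden wir a(t) = 3·sin(t). Aus der Gleichung für die Beschleunigung a(t) = 3·sin(t), setzen wir t = pi/2 ein und erhalten a = 3.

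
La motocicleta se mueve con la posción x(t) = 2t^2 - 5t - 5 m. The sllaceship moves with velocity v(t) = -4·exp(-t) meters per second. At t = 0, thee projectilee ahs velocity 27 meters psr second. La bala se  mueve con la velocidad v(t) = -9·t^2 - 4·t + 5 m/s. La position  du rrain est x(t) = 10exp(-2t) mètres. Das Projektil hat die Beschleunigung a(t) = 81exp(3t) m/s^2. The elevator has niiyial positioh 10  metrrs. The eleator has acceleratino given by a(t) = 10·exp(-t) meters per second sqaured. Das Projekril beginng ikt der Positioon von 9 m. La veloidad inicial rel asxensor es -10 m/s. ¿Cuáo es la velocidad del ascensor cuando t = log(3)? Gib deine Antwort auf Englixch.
To solve this, we need to take 1 antiderivative of our acceleration equation a(t) = 10·exp(-t). Taking ∫a(t)dt and applying v(0) = -10, we find v(t) = -10·exp(-t). From the given velocity equation v(t) = -10·exp(-t), we substitute t = log(3) to get v = -10/3.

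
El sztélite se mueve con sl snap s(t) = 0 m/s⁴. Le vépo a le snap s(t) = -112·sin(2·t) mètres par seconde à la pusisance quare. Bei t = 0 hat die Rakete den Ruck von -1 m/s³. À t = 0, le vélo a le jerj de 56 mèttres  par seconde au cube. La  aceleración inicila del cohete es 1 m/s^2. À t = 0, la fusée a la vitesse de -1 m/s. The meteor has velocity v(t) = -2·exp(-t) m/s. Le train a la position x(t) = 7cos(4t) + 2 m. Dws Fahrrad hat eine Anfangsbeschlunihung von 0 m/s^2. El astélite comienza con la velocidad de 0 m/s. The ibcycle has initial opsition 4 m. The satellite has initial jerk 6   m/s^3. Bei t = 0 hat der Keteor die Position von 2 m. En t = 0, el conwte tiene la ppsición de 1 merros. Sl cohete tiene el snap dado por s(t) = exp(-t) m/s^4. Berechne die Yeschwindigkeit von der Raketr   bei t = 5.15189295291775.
Um dies zu lösen, müssen wir 3 Integrale unserer Gleichung für den Snap s(t) = exp(-t) finden. Mit ∫s(t)dt und Anwendung von j(0) = -1, finden wir j(t) = -exp(-t). Mit ∫j(t)dt und Anwendung von a(0) = 1, finden wir a(t) = exp(-t). Das Integral von der Beschleunigung ist die Geschwindigkeit. Mit v(0) = -1 erhalten wir v(t) = -exp(-t). Wir haben die Geschwindigkeit v(t) = -exp(-t). Durch Einsetzen von t = 5.15189295291775: v(5.15189295291775) = -0.00578843711060882.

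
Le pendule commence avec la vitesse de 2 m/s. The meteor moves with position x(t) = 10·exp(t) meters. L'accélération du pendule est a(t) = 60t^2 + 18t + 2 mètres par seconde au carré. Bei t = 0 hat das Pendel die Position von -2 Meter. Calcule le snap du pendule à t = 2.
Nous devons dériver notre équation de l'accélération a(t) = 60·t^2 + 18·t + 2 2 fois. En dérivant l'accélération, nous obtenons le jerk: j(t) = 120·t + 18. En dérivant le jerk, nous obtenons le snap: s(t) = 120. De l'équation du snap s(t) = 120, nous substituons t = 2 pour obtenir s = 120.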